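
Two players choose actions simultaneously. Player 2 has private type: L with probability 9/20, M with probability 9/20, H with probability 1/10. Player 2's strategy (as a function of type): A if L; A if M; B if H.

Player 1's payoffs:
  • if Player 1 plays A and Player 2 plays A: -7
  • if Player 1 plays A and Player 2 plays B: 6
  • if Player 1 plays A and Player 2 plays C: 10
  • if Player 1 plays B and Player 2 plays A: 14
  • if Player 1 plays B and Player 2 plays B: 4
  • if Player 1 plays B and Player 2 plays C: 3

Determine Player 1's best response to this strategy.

Compute Player 1's expected payoff for each action, taking the expectation over Player 2's type.
E[A] = 9/20·(-7) + 9/20·(-7) + 1/10·(6) = -57/10
E[B] = 9/20·(14) + 9/20·(14) + 1/10·(4) = 13
Best response: B (13 is the largest).

B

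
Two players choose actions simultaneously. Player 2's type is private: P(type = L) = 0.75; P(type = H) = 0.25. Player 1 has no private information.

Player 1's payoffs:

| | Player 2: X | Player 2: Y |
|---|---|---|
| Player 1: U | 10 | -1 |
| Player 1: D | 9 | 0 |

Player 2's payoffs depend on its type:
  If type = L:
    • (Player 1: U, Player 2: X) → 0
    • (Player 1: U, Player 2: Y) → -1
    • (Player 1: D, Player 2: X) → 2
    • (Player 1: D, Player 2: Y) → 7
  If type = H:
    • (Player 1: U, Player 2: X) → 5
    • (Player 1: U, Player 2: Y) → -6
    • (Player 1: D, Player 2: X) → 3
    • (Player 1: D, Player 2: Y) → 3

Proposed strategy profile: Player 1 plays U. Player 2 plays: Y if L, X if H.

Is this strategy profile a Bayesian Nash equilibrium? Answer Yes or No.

No

Player 1 plays U: E[U] = 0.75·(-1) + 0.25·(10) = 1.75; E[D] = 2.25. Not best-responding. ✗
Player 2 (type L), facing U: X gives 0, Y gives -1. Proposed Y is not best — profitable deviation exists. ✗
Player 2 (type H), facing U: X gives 5, Y gives -6. Proposed X is best. ✓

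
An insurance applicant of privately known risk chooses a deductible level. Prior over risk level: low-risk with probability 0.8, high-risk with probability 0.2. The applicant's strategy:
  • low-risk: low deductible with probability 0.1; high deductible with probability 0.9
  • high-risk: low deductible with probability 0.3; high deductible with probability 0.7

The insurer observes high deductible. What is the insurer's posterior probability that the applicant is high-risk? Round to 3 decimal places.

P(high deductible) = 0.8·0.9 + 0.2·0.7 = 0.86
P(high-risk | high deductible) = (0.2·0.7) / 0.86 = 0.14 / 0.86 = 0.162791

0.163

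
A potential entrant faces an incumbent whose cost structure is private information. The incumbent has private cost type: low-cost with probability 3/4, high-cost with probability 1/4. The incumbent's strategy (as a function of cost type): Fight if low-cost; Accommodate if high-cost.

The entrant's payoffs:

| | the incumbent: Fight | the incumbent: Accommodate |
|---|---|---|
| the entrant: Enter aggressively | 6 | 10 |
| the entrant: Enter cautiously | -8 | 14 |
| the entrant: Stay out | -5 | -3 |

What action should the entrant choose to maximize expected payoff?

E[Enter aggressively] = 3/4·(6) + 1/4·(10) = 7
E[Enter cautiously] = 3/4·(-8) + 1/4·(14) = -5/2
E[Stay out] = 3/4·(-5) + 1/4·(-3) = -9/2
Best response: Enter aggressively (7 is the largest).

Enter aggressively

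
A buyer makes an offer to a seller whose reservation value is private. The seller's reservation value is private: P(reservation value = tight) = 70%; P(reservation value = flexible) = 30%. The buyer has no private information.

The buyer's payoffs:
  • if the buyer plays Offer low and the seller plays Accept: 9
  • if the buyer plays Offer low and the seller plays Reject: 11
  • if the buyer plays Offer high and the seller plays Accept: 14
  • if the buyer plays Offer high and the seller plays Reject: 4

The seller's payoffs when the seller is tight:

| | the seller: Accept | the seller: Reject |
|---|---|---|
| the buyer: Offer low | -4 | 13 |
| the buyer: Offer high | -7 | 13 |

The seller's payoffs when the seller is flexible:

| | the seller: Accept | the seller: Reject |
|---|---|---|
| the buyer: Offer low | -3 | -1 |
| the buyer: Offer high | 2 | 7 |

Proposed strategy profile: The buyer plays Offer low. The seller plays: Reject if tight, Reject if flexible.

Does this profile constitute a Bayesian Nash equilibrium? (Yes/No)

Yes

The buyer plays Offer low: E[Offer low] = 0.7·(11) + 0.3·(11) = 11; E[Offer high] = 4. Best-responding. ✓
The seller (reservation value tight), facing Offer low: Accept gives -4, Reject gives 13. Proposed Reject is best. ✓
The seller (reservation value flexible), facing Offer low: Accept gives -3, Reject gives -1. Proposed Reject is best. ✓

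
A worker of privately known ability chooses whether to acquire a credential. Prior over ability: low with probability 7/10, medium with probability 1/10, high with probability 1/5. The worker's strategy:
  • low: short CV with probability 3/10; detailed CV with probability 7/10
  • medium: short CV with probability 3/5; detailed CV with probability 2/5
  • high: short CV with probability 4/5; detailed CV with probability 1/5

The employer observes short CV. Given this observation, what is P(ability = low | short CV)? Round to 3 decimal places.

0.488

Apply Bayes' rule using the sender's strategy as the likelihood.
P(short CV) = (7/10)·(3/10) + (1/10)·(3/5) + (1/5)·(4/5) = 43/100
P(low | short CV) = ((7/10)·(3/10)) / (43/100) = (21/100) / (43/100) = 21/43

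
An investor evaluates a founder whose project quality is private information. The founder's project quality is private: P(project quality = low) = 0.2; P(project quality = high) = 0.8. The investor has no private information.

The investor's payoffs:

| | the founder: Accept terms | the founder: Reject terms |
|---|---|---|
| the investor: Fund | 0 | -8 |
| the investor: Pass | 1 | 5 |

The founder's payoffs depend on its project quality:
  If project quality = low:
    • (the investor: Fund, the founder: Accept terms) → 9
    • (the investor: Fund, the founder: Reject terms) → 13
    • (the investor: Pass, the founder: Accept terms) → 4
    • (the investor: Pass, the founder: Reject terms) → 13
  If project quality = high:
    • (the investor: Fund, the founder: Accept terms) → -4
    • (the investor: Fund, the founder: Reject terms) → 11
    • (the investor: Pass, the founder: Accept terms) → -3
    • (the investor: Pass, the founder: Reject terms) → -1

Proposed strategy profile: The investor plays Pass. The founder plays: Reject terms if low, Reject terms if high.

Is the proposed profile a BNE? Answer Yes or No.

A profile is a BNE iff every type of every player is best-responding given beliefs about the other side.
The investor plays Pass: E[Pass] = 0.2·(5) + 0.8·(5) = 5; E[Fund] = -8. Best-responding. ✓
The founder (project quality low), facing Pass: Accept terms gives 4, Reject terms gives 13. Proposed Reject terms is best. ✓
The founder (project quality high), facing Pass: Accept terms gives -3, Reject terms gives -1. Proposed Reject terms is best. ✓

Yes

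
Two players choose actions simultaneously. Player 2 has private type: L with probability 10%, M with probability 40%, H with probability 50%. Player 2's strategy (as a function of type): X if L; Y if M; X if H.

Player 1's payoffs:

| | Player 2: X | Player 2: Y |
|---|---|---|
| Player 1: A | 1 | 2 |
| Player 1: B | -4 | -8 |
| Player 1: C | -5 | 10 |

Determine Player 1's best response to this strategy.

A

Compute Player 1's expected payoff for each action, taking the expectation over Player 2's type.
E[A] = 0.1·(1) + 0.4·(2) + 0.5·(1) = 1.4
E[B] = 0.1·(-4) + 0.4·(-8) + 0.5·(-4) = -5.6
E[C] = 0.1·(-5) + 0.4·(10) + 0.5·(-5) = 1
Best response: A (1.4 is the largest).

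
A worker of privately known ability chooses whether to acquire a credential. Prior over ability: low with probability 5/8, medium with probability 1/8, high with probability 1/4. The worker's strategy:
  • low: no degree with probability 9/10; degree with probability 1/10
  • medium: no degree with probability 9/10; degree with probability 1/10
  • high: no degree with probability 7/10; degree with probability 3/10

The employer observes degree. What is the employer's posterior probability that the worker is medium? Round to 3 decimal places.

0.083

P(degree) = (5/8)·(1/10) + (1/8)·(1/10) + (1/4)·(3/10) = 3/20
P(medium | degree) = ((1/8)·(1/10)) / (3/20) = (1/80) / (3/20) = 1/12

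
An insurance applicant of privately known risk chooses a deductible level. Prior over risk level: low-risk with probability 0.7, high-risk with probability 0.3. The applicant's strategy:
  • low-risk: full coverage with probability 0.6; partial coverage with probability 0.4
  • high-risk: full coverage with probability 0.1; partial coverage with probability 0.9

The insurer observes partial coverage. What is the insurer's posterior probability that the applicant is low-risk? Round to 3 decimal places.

Apply Bayes' rule using the sender's strategy as the likelihood.
P(partial coverage) = 0.7·0.4 + 0.3·0.9 = 0.55
P(low-risk | partial coverage) = (0.7·0.4) / 0.55 = 0.28 / 0.55 = 0.509091

0.509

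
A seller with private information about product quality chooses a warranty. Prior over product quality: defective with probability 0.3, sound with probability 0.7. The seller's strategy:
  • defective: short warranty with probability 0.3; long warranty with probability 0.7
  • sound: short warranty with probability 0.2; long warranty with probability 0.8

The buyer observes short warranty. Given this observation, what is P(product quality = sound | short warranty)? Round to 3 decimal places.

P(short warranty) = 0.3·0.3 + 0.7·0.2 = 0.23
P(sound | short warranty) = (0.7·0.2) / 0.23 = 0.14 / 0.23 = 0.608696

0.609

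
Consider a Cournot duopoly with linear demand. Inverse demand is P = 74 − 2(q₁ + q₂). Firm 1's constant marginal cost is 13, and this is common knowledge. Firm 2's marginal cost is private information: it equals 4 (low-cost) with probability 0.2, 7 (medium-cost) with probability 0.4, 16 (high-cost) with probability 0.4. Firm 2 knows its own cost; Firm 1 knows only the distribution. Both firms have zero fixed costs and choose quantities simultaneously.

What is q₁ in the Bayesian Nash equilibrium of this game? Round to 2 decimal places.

9.67

Firm 2 with cost c maximizes (74 − 2(q₁+q₂) − c)·q₂, giving q₂(c) = (74 − c − 2q₁)/4.
E[c₂] = 0.2·4 + 0.4·7 + 0.4·16 = 10
Firm 1's FOC against E[q₂] yields q₁ = (74 − 2·13 + E[c₂])/6 = (74 − 26 + 10)/6 = 9.66667.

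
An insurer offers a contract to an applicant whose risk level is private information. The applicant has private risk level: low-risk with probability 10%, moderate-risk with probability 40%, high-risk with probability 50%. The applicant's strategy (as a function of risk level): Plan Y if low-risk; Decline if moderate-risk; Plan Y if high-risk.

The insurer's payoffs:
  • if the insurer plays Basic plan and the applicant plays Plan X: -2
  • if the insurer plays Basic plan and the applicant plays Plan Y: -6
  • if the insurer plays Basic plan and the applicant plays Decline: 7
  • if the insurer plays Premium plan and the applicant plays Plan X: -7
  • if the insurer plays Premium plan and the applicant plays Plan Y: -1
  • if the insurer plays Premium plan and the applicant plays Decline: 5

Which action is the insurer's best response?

E[Basic plan] = 0.1·(-6) + 0.4·(7) + 0.5·(-6) = -0.8
E[Premium plan] = 0.1·(-1) + 0.4·(5) + 0.5·(-1) = 1.4
Best response: Premium plan (1.4 is the largest).

Premium plan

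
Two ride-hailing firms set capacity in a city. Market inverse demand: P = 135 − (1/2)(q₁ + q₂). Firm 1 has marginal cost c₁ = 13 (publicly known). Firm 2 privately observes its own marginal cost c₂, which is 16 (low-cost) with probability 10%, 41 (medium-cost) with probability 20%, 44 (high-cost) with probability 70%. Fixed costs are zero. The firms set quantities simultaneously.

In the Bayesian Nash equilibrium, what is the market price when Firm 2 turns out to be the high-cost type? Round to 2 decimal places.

Firm 2 with cost c maximizes (135 − (1/2)(q₁+q₂) − c)·q₂, giving q₂(c) = (135 − c − (1/2)q₁).
E[c₂] = 0.1·16 + 0.2·41 + 0.7·44 = 40.6
Firm 1's FOC against E[q₂] yields q₁ = (135 − 2·13 + E[c₂])/(3/2) = (135 − 26 + 40.6)/(3/2) = 99.7333.
q₂(high-cost) = 41.1333, so P = 135 − (1/2)·(99.7333 + 41.1333) = 64.5667.

64.57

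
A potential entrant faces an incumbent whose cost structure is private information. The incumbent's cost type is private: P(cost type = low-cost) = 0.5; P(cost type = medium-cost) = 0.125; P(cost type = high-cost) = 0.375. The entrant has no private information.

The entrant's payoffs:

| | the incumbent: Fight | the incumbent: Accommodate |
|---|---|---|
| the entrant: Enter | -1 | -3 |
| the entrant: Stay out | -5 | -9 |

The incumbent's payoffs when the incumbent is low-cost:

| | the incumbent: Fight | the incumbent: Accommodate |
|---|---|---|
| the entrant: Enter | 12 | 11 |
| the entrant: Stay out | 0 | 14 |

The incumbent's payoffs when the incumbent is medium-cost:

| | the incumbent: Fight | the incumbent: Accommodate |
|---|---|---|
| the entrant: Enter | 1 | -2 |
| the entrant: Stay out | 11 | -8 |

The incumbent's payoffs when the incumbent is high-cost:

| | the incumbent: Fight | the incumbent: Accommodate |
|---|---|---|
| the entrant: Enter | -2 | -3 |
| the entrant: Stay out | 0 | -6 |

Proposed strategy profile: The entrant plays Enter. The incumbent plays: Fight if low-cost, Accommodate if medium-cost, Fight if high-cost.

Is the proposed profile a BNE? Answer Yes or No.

The entrant plays Enter: E[Enter] = 0.5·(-1) + 0.125·(-3) + 0.375·(-1) = -1.25; E[Stay out] = -5.5. Best-responding. ✓
The incumbent (cost type low-cost), facing Enter: Fight gives 12, Accommodate gives 11. Proposed Fight is best. ✓
The incumbent (cost type medium-cost), facing Enter: Fight gives 1, Accommodate gives -2. Proposed Accommodate is not best — profitable deviation exists. ✗
The incumbent (cost type high-cost), facing Enter: Fight gives -2, Accommodate gives -3. Proposed Fight is best. ✓

No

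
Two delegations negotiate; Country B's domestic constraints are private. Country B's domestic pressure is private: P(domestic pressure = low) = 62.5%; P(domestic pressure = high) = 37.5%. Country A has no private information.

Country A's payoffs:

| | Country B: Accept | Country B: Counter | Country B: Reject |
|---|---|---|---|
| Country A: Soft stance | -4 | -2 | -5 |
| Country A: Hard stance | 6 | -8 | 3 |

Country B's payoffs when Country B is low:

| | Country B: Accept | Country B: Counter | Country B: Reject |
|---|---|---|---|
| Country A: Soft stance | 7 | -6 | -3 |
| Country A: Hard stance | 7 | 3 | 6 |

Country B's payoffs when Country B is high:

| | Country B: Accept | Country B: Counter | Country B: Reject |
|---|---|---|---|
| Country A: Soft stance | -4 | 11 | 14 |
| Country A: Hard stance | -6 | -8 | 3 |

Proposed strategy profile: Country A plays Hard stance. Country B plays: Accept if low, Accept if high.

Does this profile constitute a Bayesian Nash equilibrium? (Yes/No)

No

Country A plays Hard stance: E[Hard stance] = 0.625·(6) + 0.375·(6) = 6; E[Soft stance] = -4. Best-responding. ✓
Country B (domestic pressure low), facing Hard stance: Accept gives 7, Counter gives 3, Reject gives 6. Proposed Accept is best. ✓
Country B (domestic pressure high), facing Hard stance: Accept gives -6, Counter gives -8, Reject gives 3. Proposed Accept is not best — profitable deviation exists. ✗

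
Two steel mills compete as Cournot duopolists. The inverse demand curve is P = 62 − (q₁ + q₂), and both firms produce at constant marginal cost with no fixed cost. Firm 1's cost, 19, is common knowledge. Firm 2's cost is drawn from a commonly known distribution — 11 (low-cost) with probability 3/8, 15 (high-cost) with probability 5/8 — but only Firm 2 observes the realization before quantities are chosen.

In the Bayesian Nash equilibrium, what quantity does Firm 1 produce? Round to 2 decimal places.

12.50

Each type of Firm 2 best-responds to q₁; Firm 1 best-responds to the expected q₂ over Firm 2's types.
Firm 2 with cost c maximizes (62 − (q₁+q₂) − c)·q₂, giving q₂(c) = (62 − c − q₁)/2.
E[c₂] = 3/8·11 + 5/8·15 = 13.5
Firm 1's FOC against E[q₂] yields q₁ = (62 − 2·19 + E[c₂])/3 = (62 − 38 + 13.5)/3 = 12.5.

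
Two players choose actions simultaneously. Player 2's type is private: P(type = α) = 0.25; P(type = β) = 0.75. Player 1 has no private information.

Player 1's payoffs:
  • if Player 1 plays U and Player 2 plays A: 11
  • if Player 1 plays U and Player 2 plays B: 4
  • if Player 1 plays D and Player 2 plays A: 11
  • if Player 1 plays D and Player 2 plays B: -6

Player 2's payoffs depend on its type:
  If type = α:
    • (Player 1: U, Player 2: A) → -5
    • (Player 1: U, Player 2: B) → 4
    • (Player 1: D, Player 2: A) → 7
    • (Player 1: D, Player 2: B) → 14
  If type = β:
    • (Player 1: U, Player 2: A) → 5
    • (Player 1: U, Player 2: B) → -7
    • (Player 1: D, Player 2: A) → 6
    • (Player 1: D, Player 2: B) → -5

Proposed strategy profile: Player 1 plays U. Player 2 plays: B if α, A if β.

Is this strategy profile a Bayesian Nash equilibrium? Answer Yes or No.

Yes

A profile is a BNE iff every type of every player is best-responding given beliefs about the other side.
Player 1 plays U: E[U] = 0.25·(4) + 0.75·(11) = 9.25; E[D] = 6.75. Best-responding. ✓
Player 2 (type α), facing U: A gives -5, B gives 4. Proposed B is best. ✓
Player 2 (type β), facing U: A gives 5, B gives -7. Proposed A is best. ✓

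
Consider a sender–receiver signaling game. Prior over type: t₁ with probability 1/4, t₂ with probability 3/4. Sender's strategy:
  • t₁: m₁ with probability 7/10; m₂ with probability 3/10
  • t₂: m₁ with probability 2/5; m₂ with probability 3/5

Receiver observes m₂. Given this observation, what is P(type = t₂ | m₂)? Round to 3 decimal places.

0.857

P(m₂) = (1/4)·(3/10) + (3/4)·(3/5) = 21/40
P(t₂ | m₂) = ((3/4)·(3/5)) / (21/40) = (9/20) / (21/40) = 6/7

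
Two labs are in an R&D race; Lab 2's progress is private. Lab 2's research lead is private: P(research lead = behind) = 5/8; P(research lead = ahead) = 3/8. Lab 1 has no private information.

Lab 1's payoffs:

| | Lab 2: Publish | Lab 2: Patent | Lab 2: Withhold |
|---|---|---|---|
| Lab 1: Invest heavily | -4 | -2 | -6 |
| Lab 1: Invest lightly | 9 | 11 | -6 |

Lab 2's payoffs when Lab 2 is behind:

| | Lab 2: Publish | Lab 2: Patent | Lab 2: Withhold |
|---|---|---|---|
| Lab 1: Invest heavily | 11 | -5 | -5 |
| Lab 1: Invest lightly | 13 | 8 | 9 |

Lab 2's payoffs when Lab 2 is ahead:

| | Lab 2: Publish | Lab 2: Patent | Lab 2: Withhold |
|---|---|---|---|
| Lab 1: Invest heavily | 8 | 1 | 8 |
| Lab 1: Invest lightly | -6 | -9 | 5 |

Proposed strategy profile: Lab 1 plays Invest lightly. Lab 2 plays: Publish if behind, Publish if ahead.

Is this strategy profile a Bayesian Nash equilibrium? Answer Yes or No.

No

A profile is a BNE iff every type of every player is best-responding given beliefs about the other side.
Lab 1 plays Invest lightly: E[Invest lightly] = 5/8·(9) + 3/8·(9) = 9; E[Invest heavily] = -4. Best-responding. ✓
Lab 2 (research lead behind), facing Invest lightly: Publish gives 13, Patent gives 8, Withhold gives 9. Proposed Publish is best. ✓
Lab 2 (research lead ahead), facing Invest lightly: Publish gives -6, Patent gives -9, Withhold gives 5. Proposed Publish is not best — profitable deviation exists. ✗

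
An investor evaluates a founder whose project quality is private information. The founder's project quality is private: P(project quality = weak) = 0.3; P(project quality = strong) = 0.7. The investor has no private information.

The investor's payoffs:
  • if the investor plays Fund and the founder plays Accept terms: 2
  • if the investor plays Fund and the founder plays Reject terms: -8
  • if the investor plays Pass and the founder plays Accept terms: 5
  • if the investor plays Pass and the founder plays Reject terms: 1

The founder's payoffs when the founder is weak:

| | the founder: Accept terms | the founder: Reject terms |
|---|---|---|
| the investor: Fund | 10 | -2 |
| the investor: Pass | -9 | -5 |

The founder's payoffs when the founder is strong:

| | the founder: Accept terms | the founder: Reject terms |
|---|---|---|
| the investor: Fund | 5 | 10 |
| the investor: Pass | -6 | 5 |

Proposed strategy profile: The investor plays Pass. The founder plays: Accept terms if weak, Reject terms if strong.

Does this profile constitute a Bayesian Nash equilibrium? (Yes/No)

The investor plays Pass: E[Pass] = 0.3·(5) + 0.7·(1) = 2.2; E[Fund] = -5. Best-responding. ✓
The founder (project quality weak), facing Pass: Accept terms gives -9, Reject terms gives -5. Proposed Accept terms is not best — profitable deviation exists. ✗
The founder (project quality strong), facing Pass: Accept terms gives -6, Reject terms gives 5. Proposed Reject terms is best. ✓

No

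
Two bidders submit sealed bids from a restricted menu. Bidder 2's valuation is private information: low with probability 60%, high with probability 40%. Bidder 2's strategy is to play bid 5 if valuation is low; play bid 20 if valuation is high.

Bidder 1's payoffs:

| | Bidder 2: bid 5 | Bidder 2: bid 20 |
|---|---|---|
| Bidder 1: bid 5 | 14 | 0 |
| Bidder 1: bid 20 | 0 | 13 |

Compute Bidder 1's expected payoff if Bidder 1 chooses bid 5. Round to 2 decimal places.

8.40

Take the expectation over Bidder 2's valuation, weighting each type's action by its prior probability.
E[bid 5] = 0.6·14 + 0.4·0 = 8.4 + 0 = 8.4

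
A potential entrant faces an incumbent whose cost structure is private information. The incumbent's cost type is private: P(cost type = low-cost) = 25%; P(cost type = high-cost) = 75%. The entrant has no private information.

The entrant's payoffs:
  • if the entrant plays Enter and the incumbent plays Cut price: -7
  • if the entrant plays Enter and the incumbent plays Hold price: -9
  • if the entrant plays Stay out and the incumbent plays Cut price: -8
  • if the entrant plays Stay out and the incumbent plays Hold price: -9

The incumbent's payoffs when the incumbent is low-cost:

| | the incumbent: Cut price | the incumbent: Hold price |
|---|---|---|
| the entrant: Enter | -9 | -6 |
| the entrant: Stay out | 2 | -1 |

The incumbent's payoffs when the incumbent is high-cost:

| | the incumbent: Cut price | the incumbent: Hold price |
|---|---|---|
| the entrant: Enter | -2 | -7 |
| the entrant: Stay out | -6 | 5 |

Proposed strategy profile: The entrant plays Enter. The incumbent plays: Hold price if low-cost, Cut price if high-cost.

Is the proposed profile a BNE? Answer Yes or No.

The entrant plays Enter: E[Enter] = 0.25·(-9) + 0.75·(-7) = -7.5; E[Stay out] = -8.25. Best-responding. ✓
The incumbent (cost type low-cost), facing Enter: Cut price gives -9, Hold price gives -6. Proposed Hold price is best. ✓
The incumbent (cost type high-cost), facing Enter: Cut price gives -2, Hold price gives -7. Proposed Cut price is best. ✓

Yes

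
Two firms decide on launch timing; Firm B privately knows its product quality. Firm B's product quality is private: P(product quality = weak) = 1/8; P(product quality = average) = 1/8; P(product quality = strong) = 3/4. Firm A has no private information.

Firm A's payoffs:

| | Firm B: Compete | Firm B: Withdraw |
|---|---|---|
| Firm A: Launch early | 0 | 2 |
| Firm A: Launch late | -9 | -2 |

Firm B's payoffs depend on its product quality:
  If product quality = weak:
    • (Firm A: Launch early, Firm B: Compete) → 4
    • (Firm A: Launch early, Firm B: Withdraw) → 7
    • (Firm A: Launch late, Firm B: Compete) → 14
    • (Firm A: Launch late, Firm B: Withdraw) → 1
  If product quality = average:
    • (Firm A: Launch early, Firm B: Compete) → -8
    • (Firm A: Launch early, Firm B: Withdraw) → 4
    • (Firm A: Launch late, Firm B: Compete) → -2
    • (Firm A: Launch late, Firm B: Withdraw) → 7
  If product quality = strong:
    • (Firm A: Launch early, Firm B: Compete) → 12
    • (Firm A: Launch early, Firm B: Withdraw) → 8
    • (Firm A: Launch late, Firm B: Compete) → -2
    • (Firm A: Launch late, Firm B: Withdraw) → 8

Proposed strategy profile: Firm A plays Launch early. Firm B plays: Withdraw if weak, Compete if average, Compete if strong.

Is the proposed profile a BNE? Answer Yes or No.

No

Firm A plays Launch early: E[Launch early] = 1/8·(2) + 1/8·(0) + 3/4·(0) = 1/4; E[Launch late] = -65/8. Best-responding. ✓
Firm B (product quality weak), facing Launch early: Compete gives 4, Withdraw gives 7. Proposed Withdraw is best. ✓
Firm B (product quality average), facing Launch early: Compete gives -8, Withdraw gives 4. Proposed Compete is not best — profitable deviation exists. ✗
Firm B (product quality strong), facing Launch early: Compete gives 12, Withdraw gives 8. Proposed Compete is best. ✓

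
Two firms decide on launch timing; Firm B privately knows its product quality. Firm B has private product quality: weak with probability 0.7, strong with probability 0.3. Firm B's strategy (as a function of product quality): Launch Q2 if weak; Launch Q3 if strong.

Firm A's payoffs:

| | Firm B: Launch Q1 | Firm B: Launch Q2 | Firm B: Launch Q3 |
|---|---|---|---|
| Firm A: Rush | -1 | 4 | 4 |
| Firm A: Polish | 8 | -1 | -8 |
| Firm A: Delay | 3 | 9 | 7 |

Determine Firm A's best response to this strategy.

Compute Firm A's expected payoff for each action, taking the expectation over Firm B's type.
E[Rush] = 0.7·(4) + 0.3·(4) = 4
E[Polish] = 0.7·(-1) + 0.3·(-8) = -3.1
E[Delay] = 0.7·(9) + 0.3·(7) = 8.4
Best response: Delay (8.4 is the largest).

Delay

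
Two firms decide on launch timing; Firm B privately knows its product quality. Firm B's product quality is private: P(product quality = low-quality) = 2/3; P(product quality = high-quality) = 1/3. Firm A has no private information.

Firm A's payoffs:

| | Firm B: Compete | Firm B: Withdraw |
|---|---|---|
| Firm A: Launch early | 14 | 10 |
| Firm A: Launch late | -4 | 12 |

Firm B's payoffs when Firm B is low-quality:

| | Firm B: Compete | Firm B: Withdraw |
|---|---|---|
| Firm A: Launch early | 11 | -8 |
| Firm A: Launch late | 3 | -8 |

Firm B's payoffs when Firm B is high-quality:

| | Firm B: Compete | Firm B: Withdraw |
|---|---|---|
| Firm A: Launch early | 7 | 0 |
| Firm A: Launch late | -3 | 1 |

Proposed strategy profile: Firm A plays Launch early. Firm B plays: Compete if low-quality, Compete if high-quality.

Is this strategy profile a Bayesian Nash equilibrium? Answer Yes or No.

Yes

Firm A plays Launch early: E[Launch early] = 2/3·(14) + 1/3·(14) = 14; E[Launch late] = -4. Best-responding. ✓
Firm B (product quality low-quality), facing Launch early: Compete gives 11, Withdraw gives -8. Proposed Compete is best. ✓
Firm B (product quality high-quality), facing Launch early: Compete gives 7, Withdraw gives 0. Proposed Compete is best. ✓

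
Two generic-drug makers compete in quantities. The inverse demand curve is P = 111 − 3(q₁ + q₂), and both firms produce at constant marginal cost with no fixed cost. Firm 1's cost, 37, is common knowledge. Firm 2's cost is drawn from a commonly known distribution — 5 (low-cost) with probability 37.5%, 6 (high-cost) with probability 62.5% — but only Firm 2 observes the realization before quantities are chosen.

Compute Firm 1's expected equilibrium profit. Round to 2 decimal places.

Each type of Firm 2 best-responds to q₁; Firm 1 best-responds to the expected q₂ over Firm 2's types.
Firm 2 with cost c maximizes (111 − 3(q₁+q₂) − c)·q₂, giving q₂(c) = (111 − c − 3q₁)/6.
E[c₂] = 0.375·5 + 0.625·6 = 5.625
Firm 1's FOC against E[q₂] yields q₁ = (111 − 2·37 + E[c₂])/9 = (111 − 74 + 5.625)/9 = 4.73611.
E[P] = 111 − 3·(q₁ + E[q₂]) = 51.2083; Firm 1's expected profit = (E[P] − 37)·q₁ = (51.2083 − 37)·4.73611 = 67.2922.

67.29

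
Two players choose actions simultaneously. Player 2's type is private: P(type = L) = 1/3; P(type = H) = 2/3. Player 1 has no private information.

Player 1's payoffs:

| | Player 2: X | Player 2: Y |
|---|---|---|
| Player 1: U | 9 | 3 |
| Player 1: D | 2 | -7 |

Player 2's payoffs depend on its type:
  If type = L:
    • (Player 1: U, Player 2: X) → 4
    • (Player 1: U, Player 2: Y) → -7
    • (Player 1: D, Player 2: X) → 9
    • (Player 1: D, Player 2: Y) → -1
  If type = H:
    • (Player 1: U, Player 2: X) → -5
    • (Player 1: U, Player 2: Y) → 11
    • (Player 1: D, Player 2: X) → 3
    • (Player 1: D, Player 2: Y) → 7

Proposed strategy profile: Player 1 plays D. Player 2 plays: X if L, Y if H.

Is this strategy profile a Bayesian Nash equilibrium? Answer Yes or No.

Player 1 plays D: E[D] = 1/3·(2) + 2/3·(-7) = -4; E[U] = 5. Not best-responding. ✗
Player 2 (type L), facing D: X gives 9, Y gives -1. Proposed X is best. ✓
Player 2 (type H), facing D: X gives 3, Y gives 7. Proposed Y is best. ✓

No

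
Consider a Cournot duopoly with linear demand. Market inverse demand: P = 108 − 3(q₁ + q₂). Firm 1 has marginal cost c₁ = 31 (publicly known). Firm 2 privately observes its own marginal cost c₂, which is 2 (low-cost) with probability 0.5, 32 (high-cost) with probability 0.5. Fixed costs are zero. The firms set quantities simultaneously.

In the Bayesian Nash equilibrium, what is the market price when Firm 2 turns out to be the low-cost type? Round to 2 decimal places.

44.50

Type-c best response for Firm 2: q₂(c) = (108 − c)/6 − q₁/2.
Firm 1 maximizes expected profit; its first-order condition is 108 − 6q₁ − 3E[q₂] − 31 = 0.
Substituting E[q₂] and solving: E[c₂] = 17, so q₁ = (108 − 2·31 + 17)/9 = 7.
q₂(low-cost) = 14.1667, so P = 108 − 3·(7 + 14.1667) = 44.5.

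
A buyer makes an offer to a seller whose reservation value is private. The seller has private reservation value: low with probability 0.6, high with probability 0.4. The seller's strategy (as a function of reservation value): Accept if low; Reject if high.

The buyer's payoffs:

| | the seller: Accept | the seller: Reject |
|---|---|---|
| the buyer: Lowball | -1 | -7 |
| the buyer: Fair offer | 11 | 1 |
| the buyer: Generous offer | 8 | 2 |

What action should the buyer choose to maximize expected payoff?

Fair offer

Compute the buyer's expected payoff for each action, taking the expectation over the seller's type.
E[Lowball] = 0.6·(-1) + 0.4·(-7) = -3.4
E[Fair offer] = 0.6·(11) + 0.4·(1) = 7
E[Generous offer] = 0.6·(8) + 0.4·(2) = 5.6
Best response: Fair offer (7 is the largest).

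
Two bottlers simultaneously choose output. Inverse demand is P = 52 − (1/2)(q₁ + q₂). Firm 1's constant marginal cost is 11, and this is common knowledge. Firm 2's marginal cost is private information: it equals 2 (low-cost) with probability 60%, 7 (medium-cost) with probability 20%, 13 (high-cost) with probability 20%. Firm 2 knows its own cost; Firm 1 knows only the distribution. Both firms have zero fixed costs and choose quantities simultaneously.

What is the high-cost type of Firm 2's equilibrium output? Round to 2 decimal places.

Type-c best response for Firm 2: q₂(c) = (52 − c) − q₁/2.
Firm 1 maximizes expected profit; its first-order condition is 52 − q₁ − (1/2)E[q₂] − 11 = 0.
Substituting E[q₂] and solving: E[c₂] = 5.2, so q₁ = (52 − 2·11 + 5.2)/(3/2) = 23.4667.
q₂(high-cost) = (52 − 13 − (1/2)·23.4667) = 27.2667.

27.27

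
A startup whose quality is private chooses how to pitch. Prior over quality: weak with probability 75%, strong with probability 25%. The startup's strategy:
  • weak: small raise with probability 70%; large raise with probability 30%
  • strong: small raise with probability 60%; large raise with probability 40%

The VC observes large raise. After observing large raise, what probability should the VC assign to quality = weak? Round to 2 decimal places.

0.69

P(large raise) = 0.75·0.3 + 0.25·0.4 = 0.325
P(weak | large raise) = (0.75·0.3) / 0.325 = 0.225 / 0.325 = 0.692308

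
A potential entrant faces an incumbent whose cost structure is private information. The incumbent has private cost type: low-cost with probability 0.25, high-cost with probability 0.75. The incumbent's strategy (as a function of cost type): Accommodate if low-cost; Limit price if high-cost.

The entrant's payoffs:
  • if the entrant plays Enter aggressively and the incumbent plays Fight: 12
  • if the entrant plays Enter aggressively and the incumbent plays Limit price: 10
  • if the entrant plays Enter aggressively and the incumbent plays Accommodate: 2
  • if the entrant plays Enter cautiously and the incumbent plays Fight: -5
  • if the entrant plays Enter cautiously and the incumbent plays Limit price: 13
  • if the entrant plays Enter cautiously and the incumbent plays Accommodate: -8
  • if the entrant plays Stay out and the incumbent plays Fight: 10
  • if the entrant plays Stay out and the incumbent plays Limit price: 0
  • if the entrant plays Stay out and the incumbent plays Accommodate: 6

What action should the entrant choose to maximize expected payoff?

Enter aggressively

E[Enter aggressively] = 0.25·(2) + 0.75·(10) = 8
E[Enter cautiously] = 0.25·(-8) + 0.75·(13) = 7.75
E[Stay out] = 0.25·(6) + 0.75·(0) = 1.5
Best response: Enter aggressively (8 is the largest).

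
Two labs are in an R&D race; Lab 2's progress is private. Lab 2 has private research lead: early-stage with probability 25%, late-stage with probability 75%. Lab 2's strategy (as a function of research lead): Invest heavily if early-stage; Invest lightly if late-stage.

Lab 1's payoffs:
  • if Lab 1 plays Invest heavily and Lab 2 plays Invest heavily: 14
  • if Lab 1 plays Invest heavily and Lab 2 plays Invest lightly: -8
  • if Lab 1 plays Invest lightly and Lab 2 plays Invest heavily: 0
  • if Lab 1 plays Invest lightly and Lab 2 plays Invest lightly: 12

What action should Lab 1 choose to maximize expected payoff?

Invest lightly

E[Invest heavily] = 0.25·(14) + 0.75·(-8) = -2.5
E[Invest lightly] = 0.25·(0) + 0.75·(12) = 9
Best response: Invest lightly (9 is the largest).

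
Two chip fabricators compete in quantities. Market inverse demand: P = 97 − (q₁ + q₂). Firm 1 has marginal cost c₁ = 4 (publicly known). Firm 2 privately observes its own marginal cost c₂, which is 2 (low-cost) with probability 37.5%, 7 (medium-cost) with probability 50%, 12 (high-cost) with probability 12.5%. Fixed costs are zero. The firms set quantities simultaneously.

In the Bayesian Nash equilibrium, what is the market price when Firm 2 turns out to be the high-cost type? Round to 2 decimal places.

38.71

Firm 2 with cost c maximizes (97 − (q₁+q₂) − c)·q₂, giving q₂(c) = (97 − c − q₁)/2.
E[c₂] = 0.375·2 + 0.5·7 + 0.125·12 = 5.75
Firm 1's FOC against E[q₂] yields q₁ = (97 − 2·4 + E[c₂])/3 = (97 − 8 + 5.75)/3 = 31.5833.
q₂(high-cost) = 26.7083, so P = 97 − (31.5833 + 26.7083) = 38.7083.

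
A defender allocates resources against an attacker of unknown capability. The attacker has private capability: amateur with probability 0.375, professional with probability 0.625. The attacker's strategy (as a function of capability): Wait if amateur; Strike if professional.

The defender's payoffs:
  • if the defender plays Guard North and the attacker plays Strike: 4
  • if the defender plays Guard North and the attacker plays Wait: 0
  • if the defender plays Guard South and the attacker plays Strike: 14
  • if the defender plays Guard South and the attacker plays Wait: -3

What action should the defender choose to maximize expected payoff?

E[Guard North] = 0.375·(0) + 0.625·(4) = 2.5
E[Guard South] = 0.375·(-3) + 0.625·(14) = 7.625
Best response: Guard South (7.625 is the largest).

Guard South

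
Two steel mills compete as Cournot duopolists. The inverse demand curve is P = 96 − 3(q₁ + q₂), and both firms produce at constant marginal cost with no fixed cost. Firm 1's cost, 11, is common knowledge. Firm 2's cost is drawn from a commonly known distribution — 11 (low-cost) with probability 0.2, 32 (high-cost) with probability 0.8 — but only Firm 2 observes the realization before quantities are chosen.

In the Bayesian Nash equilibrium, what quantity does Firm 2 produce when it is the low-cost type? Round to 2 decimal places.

Firm 2 with cost c maximizes (96 − 3(q₁+q₂) − c)·q₂, giving q₂(c) = (96 − c − 3q₁)/6.
E[c₂] = 0.2·11 + 0.8·32 = 27.8
Firm 1's FOC against E[q₂] yields q₁ = (96 − 2·11 + E[c₂])/9 = (96 − 22 + 27.8)/9 = 11.3111.
q₂(low-cost) = (96 − 11 − 3·11.3111)/6 = 8.51111.

8.51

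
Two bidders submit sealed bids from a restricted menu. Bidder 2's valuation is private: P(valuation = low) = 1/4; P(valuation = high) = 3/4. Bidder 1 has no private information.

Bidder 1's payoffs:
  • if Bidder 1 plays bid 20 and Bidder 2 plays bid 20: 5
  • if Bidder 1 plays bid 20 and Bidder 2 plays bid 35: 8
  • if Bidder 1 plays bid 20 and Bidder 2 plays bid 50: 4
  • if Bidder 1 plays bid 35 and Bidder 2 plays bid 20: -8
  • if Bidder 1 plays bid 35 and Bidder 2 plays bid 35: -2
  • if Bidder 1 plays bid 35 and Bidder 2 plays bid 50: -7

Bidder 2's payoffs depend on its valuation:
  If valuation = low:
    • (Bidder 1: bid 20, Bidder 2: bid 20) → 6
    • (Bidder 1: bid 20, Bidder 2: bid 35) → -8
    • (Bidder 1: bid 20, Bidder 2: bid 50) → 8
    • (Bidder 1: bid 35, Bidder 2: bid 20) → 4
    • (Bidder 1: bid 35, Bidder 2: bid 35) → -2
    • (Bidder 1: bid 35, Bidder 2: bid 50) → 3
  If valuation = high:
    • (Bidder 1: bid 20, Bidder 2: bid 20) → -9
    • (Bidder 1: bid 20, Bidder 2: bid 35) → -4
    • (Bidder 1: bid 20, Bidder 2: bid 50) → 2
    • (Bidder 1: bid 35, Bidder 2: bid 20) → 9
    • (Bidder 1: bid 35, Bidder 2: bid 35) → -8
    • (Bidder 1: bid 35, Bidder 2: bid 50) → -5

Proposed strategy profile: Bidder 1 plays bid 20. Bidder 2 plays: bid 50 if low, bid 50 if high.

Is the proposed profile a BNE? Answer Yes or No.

Bidder 1 plays bid 20: E[bid 20] = 1/4·(4) + 3/4·(4) = 4; E[bid 35] = -7. Best-responding. ✓
Bidder 2 (valuation low), facing bid 20: bid 20 gives 6, bid 35 gives -8, bid 50 gives 8. Proposed bid 50 is best. ✓
Bidder 2 (valuation high), facing bid 20: bid 20 gives -9, bid 35 gives -4, bid 50 gives 2. Proposed bid 50 is best. ✓

Yes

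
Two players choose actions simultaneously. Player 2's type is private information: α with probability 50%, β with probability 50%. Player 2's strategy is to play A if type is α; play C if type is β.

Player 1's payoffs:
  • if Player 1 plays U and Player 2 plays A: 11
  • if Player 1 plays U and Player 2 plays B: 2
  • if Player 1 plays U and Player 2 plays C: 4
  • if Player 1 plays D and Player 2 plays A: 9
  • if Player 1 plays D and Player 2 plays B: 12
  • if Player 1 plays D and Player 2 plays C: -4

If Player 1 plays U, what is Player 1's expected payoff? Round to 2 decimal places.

7.50

E[U] = 0.5·11 + 0.5·4 = 5.5 + 2 = 7.5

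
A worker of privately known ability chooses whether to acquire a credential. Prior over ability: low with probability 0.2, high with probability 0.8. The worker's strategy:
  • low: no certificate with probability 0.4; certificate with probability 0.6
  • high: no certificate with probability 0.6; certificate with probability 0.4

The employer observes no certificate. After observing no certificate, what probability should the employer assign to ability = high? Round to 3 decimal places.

0.857

P(no certificate) = 0.2·0.4 + 0.8·0.6 = 0.56
P(high | no certificate) = (0.8·0.6) / 0.56 = 0.48 / 0.56 = 0.857143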